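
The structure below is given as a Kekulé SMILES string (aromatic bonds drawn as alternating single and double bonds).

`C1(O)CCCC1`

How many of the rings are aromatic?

0

The SMILES encodes a five-membered saturated carbon ring.
The 5-membered ring has only sp³ atoms, so it is not fully conjugated — not aromatic (cyclopentane).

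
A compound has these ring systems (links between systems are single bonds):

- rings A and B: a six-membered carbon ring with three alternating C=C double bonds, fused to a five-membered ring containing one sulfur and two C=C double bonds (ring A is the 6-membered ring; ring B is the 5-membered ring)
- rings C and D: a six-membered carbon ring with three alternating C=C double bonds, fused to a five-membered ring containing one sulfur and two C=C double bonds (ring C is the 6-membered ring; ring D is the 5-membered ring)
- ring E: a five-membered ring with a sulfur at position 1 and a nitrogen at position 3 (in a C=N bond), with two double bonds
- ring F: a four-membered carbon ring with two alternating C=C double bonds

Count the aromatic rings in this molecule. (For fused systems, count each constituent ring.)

5

Rings A and B form a fused bicyclic system (with one sulfur) with 9 sp² atoms and 10 π electrons from ring double bonds plus a heteroatom lone pair. 10 = 4(2)+2, so the system is aromatic and both rings count as aromatic (benzothiophene).
Rings C and D form a fused bicyclic system (with one sulfur) with 9 sp² atoms and 10 π electrons from ring double bonds plus a heteroatom lone pair. 10 = 4(2)+2, so the system is aromatic and both rings count as aromatic (benzothiophene).
Ring E has a continuous p-orbital overlap around the ring; 2 ring double bonds (4 π electrons) plus a heteroatom lone pair (2) give 6 π electrons. That satisfies 4n+2 with n=1, so ring E is aromatic (thiazole).
Ring F has only sp² ring atoms; a planar conformation would have a fully conjugated π system of 4 electrons. But 4 = 4(1), which is 4n not 4n+2, so ring F is not aromatic (cyclobutadiene) — cyclobutadiene is antiaromatic and distorts to a rectangle.
Aromatic: A, B, C, D, E. Total: 5.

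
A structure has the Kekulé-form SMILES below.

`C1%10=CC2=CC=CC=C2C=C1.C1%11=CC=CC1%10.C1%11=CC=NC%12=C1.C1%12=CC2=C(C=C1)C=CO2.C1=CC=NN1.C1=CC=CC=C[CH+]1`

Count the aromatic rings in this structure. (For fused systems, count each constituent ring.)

The SMILES encodes two fused six-membered carbon rings, each with three alternating C=C double bonds; a five-membered carbon ring with two conjugated C=C double bonds and one sp³ carbon; a six-membered ring of five carbons and one nitrogen with three alternating double bonds; a six-membered carbon ring with three alternating C=C double bonds, fused to a five-membered ring containing one oxygen and two C=C double bonds; a five-membered ring with two adjacent nitrogens (one bearing H, one in a double bond) and two double bonds; a seven-membered all-carbon ring bearing a positive charge on one carbon, with three C=C double bonds.
The fused 6/6-membered bicyclic is a single π system with 10 sp² atoms and 10 π electrons from ring double bonds. 10 = 4(2)+2, so the system is aromatic and both rings count as aromatic (naphthalene).
The 5-membered ring has one sp³ carbon, so it is not fully conjugated — not aromatic (cyclopentadiene).
The 6-membered ring with one nitrogen has a continuous p-orbital overlap around the ring; 3 ring double bonds give 6 π electrons. 6 = 4(1)+2, so it is aromatic (pyridine).
The fused 6/5-membered bicyclic (with one oxygen) is a single π system with 9 sp² atoms and 10 π electrons from ring double bonds plus a heteroatom lone pair. 10 = 4(2)+2, so the system is aromatic and both rings count as aromatic (benzofuran).
The 5-membered ring with two adjacent nitrogens (one N–H, one =N–) has a continuous p-orbital overlap around the ring; 2 ring double bonds (4 π electrons) plus a heteroatom lone pair (2) give 6 π electrons. That satisfies 4n+2 with n=1, so it is aromatic (pyrazole).
The 7-membered ring is planar and fully conjugated; 3 ring double bonds (6 π electrons) plus the carbocation's empty p orbital (0, but keeps the ring conjugated) give 6 π electrons. Since 6 = 4n+2 (n=1), it is aromatic (tropylium cation).
7 of the 8 rings are aromatic. Total: 7.

7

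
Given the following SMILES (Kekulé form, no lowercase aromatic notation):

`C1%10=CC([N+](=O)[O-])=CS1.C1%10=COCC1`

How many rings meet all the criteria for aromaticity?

1

The SMILES encodes a five-membered ring of four carbons and one sulfur, with two C=C double bonds; a five-membered ring of four carbons and one oxygen, with one C=C double bond and two sp³ carbons.
The 5-membered ring with one sulfur is fully conjugated (every ring atom contributes a p orbital); 2 ring double bonds (4 π electrons) plus a heteroatom lone pair (2) give 6 π electrons. 6 = 4(1)+2, so it is aromatic (thiophene).
The 5-membered ring with one oxygen has two sp³ carbons, so it is not fully conjugated — not aromatic (2,3-dihydrofuran).
1 of the 2 rings is aromatic. Total: 1.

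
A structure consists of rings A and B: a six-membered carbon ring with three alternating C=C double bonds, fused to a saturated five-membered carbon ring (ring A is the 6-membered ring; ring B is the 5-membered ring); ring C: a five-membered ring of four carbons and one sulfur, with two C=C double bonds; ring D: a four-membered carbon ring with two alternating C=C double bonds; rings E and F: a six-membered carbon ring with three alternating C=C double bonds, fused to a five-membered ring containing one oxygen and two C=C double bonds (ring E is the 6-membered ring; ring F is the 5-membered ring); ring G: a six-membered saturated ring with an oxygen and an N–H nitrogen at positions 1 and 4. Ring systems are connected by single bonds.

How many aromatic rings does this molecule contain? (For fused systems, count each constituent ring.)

4

Ring A has a continuous p-orbital overlap around the ring; 3 ring double bonds give 6 π electrons. 6 = 4(1)+2, so ring A is aromatic (benzene ring).
Ring B has three sp³ carbons, so it is not fully conjugated — not aromatic (cyclopentane ring).
Ring C is fully conjugated (every ring atom contributes a p orbital); 2 ring double bonds (4 π electrons) plus a heteroatom lone pair (2) give 6 π electrons. 6 = 4(1)+2, so ring C is aromatic (thiophene).
Ring D has only sp² ring atoms; a planar conformation would have a fully conjugated π system of 4 electrons. But 4 = 4(1), which is 4n not 4n+2, so ring D is not aromatic (cyclobutadiene) — cyclobutadiene is antiaromatic and distorts to a rectangle.
Rings E and F form a fused bicyclic system (with one oxygen) with 9 sp² atoms and 10 π electrons from ring double bonds plus a heteroatom lone pair. 10 = 4(2)+2, so the system is aromatic and both rings count as aromatic (benzofuran).
Ring G has only sp³ atoms, so it is not fully conjugated — not aromatic (morpholine).
Aromatic: A, C, E, F. Total: 4.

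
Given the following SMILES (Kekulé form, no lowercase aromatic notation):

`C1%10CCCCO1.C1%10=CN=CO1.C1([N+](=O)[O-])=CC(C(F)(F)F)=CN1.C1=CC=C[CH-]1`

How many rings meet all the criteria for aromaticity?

3

The SMILES encodes a six-membered saturated ring of five carbons and one oxygen; a five-membered ring with an oxygen at position 1 and a nitrogen at position 3 (in a C=N bond), with two double bonds; a five-membered ring of four carbons and one nitrogen bearing a hydrogen, with two C=C double bonds; a five-membered all-carbon ring bearing a negative charge on one carbon, with two C=C double bonds.
The 6-membered ring with one oxygen has only sp³ atoms, so it is not fully conjugated — not aromatic (tetrahydropyran).
The 5-membered ring with one oxygen and one =N– is planar and fully conjugated; 2 ring double bonds (4 π electrons) plus a heteroatom lone pair (2) give 6 π electrons. Since 6 = 4n+2 (n=1), it is aromatic (oxazole).
The 5-membered ring with one N–H is fully conjugated (every ring atom contributes a p orbital); 2 ring double bonds (4 π electrons) plus a heteroatom lone pair (2) give 6 π electrons. That satisfies 4n+2 with n=1, so it is aromatic (pyrrole).
The 5-membered ring has a continuous p-orbital overlap around the ring; 2 ring double bonds (4 π electrons) plus the carbanion lone pair (2) give 6 π electrons. 6 = 4(1)+2, so it is aromatic (cyclopentadienyl anion).
3 of the 4 rings are aromatic. Total: 3.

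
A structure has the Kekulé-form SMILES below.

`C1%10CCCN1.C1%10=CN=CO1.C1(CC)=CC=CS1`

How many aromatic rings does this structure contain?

2

The SMILES encodes a five-membered saturated ring of four carbons and one N–H nitrogen; a five-membered ring with an oxygen at position 1 and a nitrogen at position 3 (in a C=N bond), with two double bonds; a five-membered ring of four carbons and one sulfur, with two C=C double bonds.
The 5-membered ring with one N–H has only sp³ atoms, so it is not fully conjugated — not aromatic (pyrrolidine).
The 5-membered ring with one oxygen and one =N– has a continuous p-orbital overlap around the ring; 2 ring double bonds (4 π electrons) plus a heteroatom lone pair (2) give 6 π electrons. That satisfies 4n+2 with n=1, so it is aromatic (oxazole).
The 5-membered ring with one sulfur is planar and fully conjugated; 2 ring double bonds (4 π electrons) plus a heteroatom lone pair (2) give 6 π electrons. 6 = 4(1)+2, so it is aromatic (thiophene).
2 of the 3 rings are aromatic. Total: 2.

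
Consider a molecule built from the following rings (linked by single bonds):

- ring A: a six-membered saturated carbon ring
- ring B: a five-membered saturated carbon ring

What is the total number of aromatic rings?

0

Ring A has only sp³ atoms, so it is not fully conjugated — not aromatic (cyclohexane).
Ring B has only sp³ atoms, so it is not fully conjugated — not aromatic (cyclopentane).
No ring is aromatic. Total: 0.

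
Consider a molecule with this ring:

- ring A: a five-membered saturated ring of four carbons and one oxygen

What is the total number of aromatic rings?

Ring A has only sp³ atoms, so it is not fully conjugated — not aromatic (tetrahydrofuran).

0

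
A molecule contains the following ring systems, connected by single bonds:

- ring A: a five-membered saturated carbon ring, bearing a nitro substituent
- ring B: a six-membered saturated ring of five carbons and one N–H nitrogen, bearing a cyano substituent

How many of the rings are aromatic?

Ring A has only sp³ atoms, so it is not fully conjugated — not aromatic (cyclopentane).
Ring B has only sp³ atoms, so it is not fully conjugated — not aromatic (piperidine).
No ring is aromatic. Total: 0.

0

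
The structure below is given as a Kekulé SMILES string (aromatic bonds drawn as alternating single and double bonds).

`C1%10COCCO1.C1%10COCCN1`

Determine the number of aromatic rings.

The SMILES encodes a six-membered saturated ring with oxygens at positions 1 and 4; a six-membered saturated ring with an oxygen and an N–H nitrogen at positions 1 and 4.
The 6-membered ring with two oxygens (1,4) has only sp³ atoms, so it is not fully conjugated — not aromatic (1,4-dioxane).
The 6-membered ring with one oxygen and one N–H (1,4) has only sp³ atoms, so it is not fully conjugated — not aromatic (morpholine).
None of the rings are aromatic. Total: 0.

0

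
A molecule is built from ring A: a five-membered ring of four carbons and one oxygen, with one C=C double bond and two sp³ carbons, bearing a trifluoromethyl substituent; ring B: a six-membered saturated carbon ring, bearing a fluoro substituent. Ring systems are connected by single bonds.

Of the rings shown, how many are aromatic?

Ring A has two sp³ carbons, so it is not fully conjugated — not aromatic (2,3-dihydrofuran).
Ring B has only sp³ atoms, so it is not fully conjugated — not aromatic (cyclohexane).
No ring is aromatic. Total: 0.

0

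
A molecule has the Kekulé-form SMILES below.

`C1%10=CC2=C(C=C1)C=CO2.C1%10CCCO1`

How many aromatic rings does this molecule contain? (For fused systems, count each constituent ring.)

2

The SMILES encodes a six-membered carbon ring with three alternating C=C double bonds, fused to a five-membered ring containing one oxygen and two C=C double bonds; a five-membered saturated ring of four carbons and one oxygen.
The fused 6/5-membered bicyclic (with one oxygen) is a single π system with 9 sp² atoms and 10 π electrons from ring double bonds plus a heteroatom lone pair. 10 = 4(2)+2, so the system is aromatic and both rings count as aromatic (benzofuran).
The 5-membered ring with one oxygen has only sp³ atoms, so it is not fully conjugated — not aromatic (tetrahydrofuran).
2 of the 3 rings are aromatic. Total: 2.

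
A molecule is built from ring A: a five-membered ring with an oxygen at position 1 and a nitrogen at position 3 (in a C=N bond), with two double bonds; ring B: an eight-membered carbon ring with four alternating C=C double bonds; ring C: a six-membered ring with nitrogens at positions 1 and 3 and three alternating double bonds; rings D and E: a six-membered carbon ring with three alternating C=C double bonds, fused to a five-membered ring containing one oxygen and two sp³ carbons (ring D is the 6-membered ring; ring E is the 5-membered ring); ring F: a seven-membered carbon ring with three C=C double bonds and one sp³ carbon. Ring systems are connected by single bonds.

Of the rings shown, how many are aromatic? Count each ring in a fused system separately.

Ring A has a continuous p-orbital overlap around the ring; 2 ring double bonds (4 π electrons) plus a heteroatom lone pair (2) give 6 π electrons. Since 6 = 4n+2 (n=1), ring A is aromatic (oxazole).
Ring B has only sp² ring atoms; a planar conformation would have a fully conjugated π system of 8 electrons. But 8 = 4(2), which is 4n not 4n+2, so ring B is not aromatic (cyclooctatetraene) — cyclooctatetraene distorts into a non-planar tub to avoid antiaromaticity.
Ring C has a continuous p-orbital overlap around the ring; 3 ring double bonds give 6 π electrons. 6 = 4(1)+2, so ring C is aromatic (pyrimidine).
Ring D is planar and fully conjugated; 3 ring double bonds give 6 π electrons. Since 6 = 4n+2 (n=1), ring D is aromatic (benzene ring).
Ring E has two sp³ carbons, so it is not fully conjugated — not aromatic (oxolane ring).
Ring F has one sp³ carbon, so it is not fully conjugated — not aromatic (cycloheptatriene).
Aromatic: A, C, D. Total: 3.

3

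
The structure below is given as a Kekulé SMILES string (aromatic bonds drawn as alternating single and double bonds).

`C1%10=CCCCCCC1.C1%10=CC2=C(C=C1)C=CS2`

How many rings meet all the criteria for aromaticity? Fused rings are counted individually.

2

The SMILES encodes an eight-membered carbon ring with one C=C double bond; a six-membered carbon ring with three alternating C=C double bonds, fused to a five-membered ring containing one sulfur and two C=C double bonds.
The 8-membered ring has six sp³ carbons, so it is not fully conjugated — not aromatic (cyclooctene).
The fused 6/5-membered bicyclic (with one sulfur) is a single π system with 9 sp² atoms and 10 π electrons from ring double bonds plus a heteroatom lone pair. 10 = 4(2)+2, so the system is aromatic and both rings count as aromatic (benzothiophene).
2 of the 3 rings are aromatic. Total: 2.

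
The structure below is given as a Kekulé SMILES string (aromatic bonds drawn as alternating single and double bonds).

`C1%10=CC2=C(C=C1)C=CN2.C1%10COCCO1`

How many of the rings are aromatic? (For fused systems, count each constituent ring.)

2

The SMILES encodes a six-membered carbon ring with three alternating C=C double bonds, fused to a five-membered ring containing one N–H nitrogen and two C=C double bonds; a six-membered saturated ring with oxygens at positions 1 and 4.
The fused 6/5-membered bicyclic (with one N–H) is a single π system with 9 sp² atoms and 10 π electrons from ring double bonds plus a heteroatom lone pair. 10 = 4(2)+2, so the system is aromatic and both rings count as aromatic (indole).
The 6-membered ring with two oxygens (1,4) has only sp³ atoms, so it is not fully conjugated — not aromatic (1,4-dioxane).
2 of the 3 rings are aromatic. Total: 2.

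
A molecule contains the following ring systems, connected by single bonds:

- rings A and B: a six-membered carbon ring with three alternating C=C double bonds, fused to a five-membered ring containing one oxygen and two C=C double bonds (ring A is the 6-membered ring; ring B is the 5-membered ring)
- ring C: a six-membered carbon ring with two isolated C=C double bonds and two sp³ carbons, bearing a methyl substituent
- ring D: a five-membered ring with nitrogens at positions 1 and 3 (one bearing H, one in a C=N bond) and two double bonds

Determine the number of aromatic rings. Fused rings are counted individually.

3

Rings A and B form a fused bicyclic system (with one oxygen) with 9 sp² atoms and 10 π electrons from ring double bonds plus a heteroatom lone pair. 10 = 4(2)+2, so the system is aromatic and both rings count as aromatic (benzofuran).
Ring C has two sp³ carbons, so it is not fully conjugated — not aromatic (1,4-cyclohexadiene).
Ring D is fully conjugated (every ring atom contributes a p orbital); 2 ring double bonds (4 π electrons) plus a heteroatom lone pair (2) give 6 π electrons. 6 = 4(1)+2, so ring D is aromatic (imidazole).
Aromatic: A, B, D. Total: 3.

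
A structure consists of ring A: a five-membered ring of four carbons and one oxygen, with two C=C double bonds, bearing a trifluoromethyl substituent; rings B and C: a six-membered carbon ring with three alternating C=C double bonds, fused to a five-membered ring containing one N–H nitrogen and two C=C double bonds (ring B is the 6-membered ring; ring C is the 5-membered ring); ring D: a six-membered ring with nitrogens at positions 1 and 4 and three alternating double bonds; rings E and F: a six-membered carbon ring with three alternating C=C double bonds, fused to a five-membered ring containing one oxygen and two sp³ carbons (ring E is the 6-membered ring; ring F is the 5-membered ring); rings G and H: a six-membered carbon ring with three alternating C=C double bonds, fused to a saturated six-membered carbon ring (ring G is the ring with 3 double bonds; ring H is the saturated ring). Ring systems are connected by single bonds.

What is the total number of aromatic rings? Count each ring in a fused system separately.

6

Ring A is fully conjugated (every ring atom contributes a p orbital); 2 ring double bonds (4 π electrons) plus a heteroatom lone pair (2) give 6 π electrons. Since 6 = 4n+2 (n=1), ring A is aromatic (furan).
Rings B and C form a fused bicyclic system (with one N–H) with 9 sp² atoms and 10 π electrons from ring double bonds plus a heteroatom lone pair. 10 = 4(2)+2, so the system is aromatic and both rings count as aromatic (indole).
Ring D is planar and fully conjugated; 3 ring double bonds give 6 π electrons. That satisfies 4n+2 with n=1, so ring D is aromatic (pyrazine).
Ring E is fully conjugated (every ring atom contributes a p orbital); 3 ring double bonds give 6 π electrons. 6 = 4(1)+2, so ring E is aromatic (benzene ring).
Ring F has two sp³ carbons, so it is not fully conjugated — not aromatic (oxolane ring).
Ring G is fully conjugated (every ring atom contributes a p orbital); 3 ring double bonds give 6 π electrons. That satisfies 4n+2 with n=1, so ring G is aromatic (benzene ring).
Ring H has four sp³ carbons, so it is not fully conjugated — not aromatic (cyclohexane ring).
Aromatic: A, B, C, D, E, G. Total: 6.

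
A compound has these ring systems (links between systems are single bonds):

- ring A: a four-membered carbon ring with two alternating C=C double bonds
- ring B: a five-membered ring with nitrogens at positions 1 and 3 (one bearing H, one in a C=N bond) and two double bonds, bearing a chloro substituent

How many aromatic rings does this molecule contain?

Ring A has only sp² ring atoms; a planar conformation would have a fully conjugated π system of 4 electrons. But 4 = 4(1), which is 4n not 4n+2, so ring A is not aromatic (cyclobutadiene) — cyclobutadiene is antiaromatic and distorts to a rectangle.
Ring B is planar and fully conjugated; 2 ring double bonds (4 π electrons) plus a heteroatom lone pair (2) give 6 π electrons. Since 6 = 4n+2 (n=1), ring B is aromatic (imidazole).
Aromatic: B. Total: 1.

1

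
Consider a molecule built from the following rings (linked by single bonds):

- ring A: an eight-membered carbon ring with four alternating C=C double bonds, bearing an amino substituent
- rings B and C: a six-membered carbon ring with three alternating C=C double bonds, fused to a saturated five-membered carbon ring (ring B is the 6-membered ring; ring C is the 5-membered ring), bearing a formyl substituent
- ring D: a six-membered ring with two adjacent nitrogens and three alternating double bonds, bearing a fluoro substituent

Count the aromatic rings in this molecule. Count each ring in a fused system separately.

2

Ring A has only sp² ring atoms; a planar conformation would have a fully conjugated π system of 8 electrons. But 8 = 4(2), which is 4n not 4n+2, so ring A is not aromatic (cyclooctatetraene) — cyclooctatetraene distorts into a non-planar tub to avoid antiaromaticity.
Ring B is planar and fully conjugated; 3 ring double bonds give 6 π electrons. 6 = 4(1)+2, so ring B is aromatic (benzene ring).
Ring C has three sp³ carbons, so it is not fully conjugated — not aromatic (cyclopentane ring).
Ring D is planar and fully conjugated; 3 ring double bonds give 6 π electrons. Since 6 = 4n+2 (n=1), ring D is aromatic (pyridazine).
Aromatic: B, D. Total: 2.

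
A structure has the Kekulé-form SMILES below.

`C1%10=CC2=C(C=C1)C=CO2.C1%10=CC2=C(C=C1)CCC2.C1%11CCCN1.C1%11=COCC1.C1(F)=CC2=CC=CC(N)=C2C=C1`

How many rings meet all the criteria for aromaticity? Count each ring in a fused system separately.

5

The SMILES encodes a six-membered carbon ring with three alternating C=C double bonds, fused to a five-membered ring containing one oxygen and two C=C double bonds; a six-membered carbon ring with three alternating C=C double bonds, fused to a saturated five-membered carbon ring; a five-membered saturated ring of four carbons and one N–H nitrogen; a five-membered ring of four carbons and one oxygen, with one C=C double bond and two sp³ carbons; two fused six-membered carbon rings, each with three alternating C=C double bonds.
The fused 6/5-membered bicyclic (with one oxygen) is a single π system with 9 sp² atoms and 10 π electrons from ring double bonds plus a heteroatom lone pair. 10 = 4(2)+2, so the system is aromatic and both rings count as aromatic (benzofuran).
The 6-membered ring has a continuous p-orbital overlap around the ring; 3 ring double bonds give 6 π electrons. That satisfies 4n+2 with n=1, so it is aromatic (benzene ring).
The 5-membered ring has three sp³ carbons, so it is not fully conjugated — not aromatic (cyclopentane ring).
The 5-membered ring with one N–H has only sp³ atoms, so it is not fully conjugated — not aromatic (pyrrolidine).
The 5-membered ring with one oxygen has two sp³ carbons, so it is not fully conjugated — not aromatic (2,3-dihydrofuran).
The fused 6/6-membered bicyclic is a single π system with 10 sp² atoms and 10 π electrons from ring double bonds. 10 = 4(2)+2, so the system is aromatic and both rings count as aromatic (naphthalene).
5 of the 8 rings are aromatic. Total: 5.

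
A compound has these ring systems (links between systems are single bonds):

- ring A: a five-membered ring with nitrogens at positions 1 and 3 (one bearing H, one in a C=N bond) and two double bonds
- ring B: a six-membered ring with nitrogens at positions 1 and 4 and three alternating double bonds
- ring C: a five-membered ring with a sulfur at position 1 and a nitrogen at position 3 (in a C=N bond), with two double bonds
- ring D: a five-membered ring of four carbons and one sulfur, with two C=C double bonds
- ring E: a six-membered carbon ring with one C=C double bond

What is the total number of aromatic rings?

4

Ring A is planar and fully conjugated; 2 ring double bonds (4 π electrons) plus a heteroatom lone pair (2) give 6 π electrons. That satisfies 4n+2 with n=1, so ring A is aromatic (imidazole).
Ring B has a continuous p-orbital overlap around the ring; 3 ring double bonds give 6 π electrons. That satisfies 4n+2 with n=1, so ring B is aromatic (pyrazine).
Ring C is planar and fully conjugated; 2 ring double bonds (4 π electrons) plus a heteroatom lone pair (2) give 6 π electrons. 6 = 4(1)+2, so ring C is aromatic (thiazole).
Ring D has a continuous p-orbital overlap around the ring; 2 ring double bonds (4 π electrons) plus a heteroatom lone pair (2) give 6 π electrons. That satisfies 4n+2 with n=1, so ring D is aromatic (thiophene).
Ring E has four sp³ carbons, so it is not fully conjugated — not aromatic (cyclohexene).
Aromatic: A, B, C, D. Total: 4.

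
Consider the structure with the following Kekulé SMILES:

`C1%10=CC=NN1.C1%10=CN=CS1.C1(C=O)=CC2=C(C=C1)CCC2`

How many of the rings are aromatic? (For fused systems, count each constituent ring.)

3

The SMILES encodes a five-membered ring with two adjacent nitrogens (one bearing H, one in a double bond) and two double bonds; a five-membered ring with a sulfur at position 1 and a nitrogen at position 3 (in a C=N bond), with two double bonds; a six-membered carbon ring with three alternating C=C double bonds, fused to a saturated five-membered carbon ring.
The 5-membered ring with two adjacent nitrogens (one N–H, one =N–) has a continuous p-orbital overlap around the ring; 2 ring double bonds (4 π electrons) plus a heteroatom lone pair (2) give 6 π electrons. 6 = 4(1)+2, so it is aromatic (pyrazole).
The 5-membered ring with one sulfur and one =N– is fully conjugated (every ring atom contributes a p orbital); 2 ring double bonds (4 π electrons) plus a heteroatom lone pair (2) give 6 π electrons. Since 6 = 4n+2 (n=1), it is aromatic (thiazole).
The 6-membered ring has a continuous p-orbital overlap around the ring; 3 ring double bonds give 6 π electrons. 6 = 4(1)+2, so it is aromatic (benzene ring).
The 5-membered ring has three sp³ carbons, so it is not fully conjugated — not aromatic (cyclopentane ring).
3 of the 4 rings are aromatic. Total: 3.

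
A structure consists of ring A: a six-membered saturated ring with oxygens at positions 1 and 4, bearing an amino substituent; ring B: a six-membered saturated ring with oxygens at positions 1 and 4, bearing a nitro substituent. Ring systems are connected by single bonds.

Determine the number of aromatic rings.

0

Ring A has only sp³ atoms, so it is not fully conjugated — not aromatic (1,4-dioxane).
Ring B has only sp³ atoms, so it is not fully conjugated — not aromatic (1,4-dioxane).
No ring is aromatic. Total: 0.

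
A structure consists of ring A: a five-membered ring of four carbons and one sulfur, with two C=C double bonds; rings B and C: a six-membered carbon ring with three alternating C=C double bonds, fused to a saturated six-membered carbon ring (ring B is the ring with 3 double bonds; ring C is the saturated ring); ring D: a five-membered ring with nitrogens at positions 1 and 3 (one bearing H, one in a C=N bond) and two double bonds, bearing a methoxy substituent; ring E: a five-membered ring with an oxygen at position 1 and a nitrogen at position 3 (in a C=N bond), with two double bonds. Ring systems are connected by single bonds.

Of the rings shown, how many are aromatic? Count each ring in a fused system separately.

4

Ring A is planar and fully conjugated; 2 ring double bonds (4 π electrons) plus a heteroatom lone pair (2) give 6 π electrons. That satisfies 4n+2 with n=1, so ring A is aromatic (thiophene).
Ring B is planar and fully conjugated; 3 ring double bonds give 6 π electrons. That satisfies 4n+2 with n=1, so ring B is aromatic (benzene ring).
Ring C has four sp³ carbons, so it is not fully conjugated — not aromatic (cyclohexane ring).
Ring D is fully conjugated (every ring atom contributes a p orbital); 2 ring double bonds (4 π electrons) plus a heteroatom lone pair (2) give 6 π electrons. That satisfies 4n+2 with n=1, so ring D is aromatic (imidazole).
Ring E is planar and fully conjugated; 2 ring double bonds (4 π electrons) plus a heteroatom lone pair (2) give 6 π electrons. Since 6 = 4n+2 (n=1), ring E is aromatic (oxazole).
Aromatic: A, B, D, E. Total: 4.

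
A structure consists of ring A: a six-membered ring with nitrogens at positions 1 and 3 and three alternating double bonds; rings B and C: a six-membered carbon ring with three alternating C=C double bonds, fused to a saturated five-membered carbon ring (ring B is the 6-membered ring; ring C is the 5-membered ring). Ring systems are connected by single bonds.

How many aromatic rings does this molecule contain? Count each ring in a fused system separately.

2

Ring A has a continuous p-orbital overlap around the ring; 3 ring double bonds give 6 π electrons. 6 = 4(1)+2, so ring A is aromatic (pyrimidine).
Ring B is fully conjugated (every ring atom contributes a p orbital); 3 ring double bonds give 6 π electrons. 6 = 4(1)+2, so ring B is aromatic (benzene ring).
Ring C has three sp³ carbons, so it is not fully conjugated — not aromatic (cyclopentane ring).
Aromatic: A, B. Total: 2.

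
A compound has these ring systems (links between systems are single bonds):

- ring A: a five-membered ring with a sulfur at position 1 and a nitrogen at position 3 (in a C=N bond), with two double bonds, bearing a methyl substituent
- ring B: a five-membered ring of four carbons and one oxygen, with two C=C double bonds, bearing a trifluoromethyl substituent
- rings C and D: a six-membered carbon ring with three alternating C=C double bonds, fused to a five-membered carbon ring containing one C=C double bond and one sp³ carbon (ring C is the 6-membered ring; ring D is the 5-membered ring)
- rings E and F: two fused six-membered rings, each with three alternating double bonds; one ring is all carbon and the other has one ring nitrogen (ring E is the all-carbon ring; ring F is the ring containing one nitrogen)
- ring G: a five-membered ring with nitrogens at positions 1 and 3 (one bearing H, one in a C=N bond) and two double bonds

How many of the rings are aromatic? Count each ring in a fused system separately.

Ring A is fully conjugated (every ring atom contributes a p orbital); 2 ring double bonds (4 π electrons) plus a heteroatom lone pair (2) give 6 π electrons. Since 6 = 4n+2 (n=1), ring A is aromatic (thiazole).
Ring B is fully conjugated (every ring atom contributes a p orbital); 2 ring double bonds (4 π electrons) plus a heteroatom lone pair (2) give 6 π electrons. That satisfies 4n+2 with n=1, so ring B is aromatic (furan).
Ring C is planar and fully conjugated; 3 ring double bonds give 6 π electrons. Since 6 = 4n+2 (n=1), ring C is aromatic (benzene ring).
Ring D has one sp³ carbon, so it is not fully conjugated — not aromatic (cyclopentene ring).
Rings E and F form a fused bicyclic system (with one nitrogen) with 10 sp² atoms and 10 π electrons from ring double bonds. 10 = 4(2)+2, so the system is aromatic and both rings count as aromatic (quinoline).
Ring G has a continuous p-orbital overlap around the ring; 2 ring double bonds (4 π electrons) plus a heteroatom lone pair (2) give 6 π electrons. Since 6 = 4n+2 (n=1), ring G is aromatic (imidazole).
Aromatic: A, B, C, E, F, G. Total: 6.

6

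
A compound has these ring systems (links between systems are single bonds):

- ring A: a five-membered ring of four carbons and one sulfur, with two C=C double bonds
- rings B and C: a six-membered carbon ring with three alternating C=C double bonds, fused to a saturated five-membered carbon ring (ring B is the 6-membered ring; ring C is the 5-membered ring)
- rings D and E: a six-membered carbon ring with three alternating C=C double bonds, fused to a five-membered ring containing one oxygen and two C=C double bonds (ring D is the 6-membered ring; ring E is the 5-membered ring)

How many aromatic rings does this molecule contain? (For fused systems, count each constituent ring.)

4

Ring A is planar and fully conjugated; 2 ring double bonds (4 π electrons) plus a heteroatom lone pair (2) give 6 π electrons. Since 6 = 4n+2 (n=1), ring A is aromatic (thiophene).
Ring B has a continuous p-orbital overlap around the ring; 3 ring double bonds give 6 π electrons. That satisfies 4n+2 with n=1, so ring B is aromatic (benzene ring).
Ring C has three sp³ carbons, so it is not fully conjugated — not aromatic (cyclopentane ring).
Rings D and E form a fused bicyclic system (with one oxygen) with 9 sp² atoms and 10 π electrons from ring double bonds plus a heteroatom lone pair. 10 = 4(2)+2, so the system is aromatic and both rings count as aromatic (benzofuran).
Aromatic: A, B, D, E. Total: 4.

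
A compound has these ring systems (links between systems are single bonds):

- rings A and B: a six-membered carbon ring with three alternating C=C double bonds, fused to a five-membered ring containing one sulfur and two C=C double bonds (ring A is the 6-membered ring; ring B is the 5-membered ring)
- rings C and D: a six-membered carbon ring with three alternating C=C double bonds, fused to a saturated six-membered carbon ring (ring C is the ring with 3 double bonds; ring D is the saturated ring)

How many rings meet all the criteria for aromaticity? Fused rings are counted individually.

Rings A and B form a fused bicyclic system (with one sulfur) with 9 sp² atoms and 10 π electrons from ring double bonds plus a heteroatom lone pair. 10 = 4(2)+2, so the system is aromatic and both rings count as aromatic (benzothiophene).
Ring C is fully conjugated (every ring atom contributes a p orbital); 3 ring double bonds give 6 π electrons. Since 6 = 4n+2 (n=1), ring C is aromatic (benzene ring).
Ring D has four sp³ carbons, so it is not fully conjugated — not aromatic (cyclohexane ring).
Aromatic: A, B, C. Total: 3.

3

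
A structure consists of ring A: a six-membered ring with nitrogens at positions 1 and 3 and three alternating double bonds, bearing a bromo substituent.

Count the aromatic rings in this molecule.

Ring A has a continuous p-orbital overlap around the ring; 3 ring double bonds give 6 π electrons. Since 6 = 4n+2 (n=1), ring A is aromatic (pyrimidine).

1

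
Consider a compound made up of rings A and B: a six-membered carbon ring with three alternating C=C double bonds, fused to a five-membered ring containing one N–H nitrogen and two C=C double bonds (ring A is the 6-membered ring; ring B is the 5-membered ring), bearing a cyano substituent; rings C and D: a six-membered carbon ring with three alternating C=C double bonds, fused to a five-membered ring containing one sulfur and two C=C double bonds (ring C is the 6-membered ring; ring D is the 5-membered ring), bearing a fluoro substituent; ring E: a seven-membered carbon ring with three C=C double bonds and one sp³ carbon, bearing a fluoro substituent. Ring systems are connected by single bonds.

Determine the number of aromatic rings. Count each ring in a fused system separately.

Rings A and B form a fused bicyclic system (with one N–H) with 9 sp² atoms and 10 π electrons from ring double bonds plus a heteroatom lone pair. 10 = 4(2)+2, so the system is aromatic and both rings count as aromatic (indole).
Rings C and D form a fused bicyclic system (with one sulfur) with 9 sp² atoms and 10 π electrons from ring double bonds plus a heteroatom lone pair. 10 = 4(2)+2, so the system is aromatic and both rings count as aromatic (benzothiophene).
Ring E has one sp³ carbon, so it is not fully conjugated — not aromatic (cycloheptatriene).
Aromatic: A, B, C, D. Total: 4.

4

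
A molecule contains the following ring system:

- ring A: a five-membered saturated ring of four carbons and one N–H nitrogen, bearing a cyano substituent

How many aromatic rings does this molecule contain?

0

Ring A has only sp³ atoms, so it is not fully conjugated — not aromatic (pyrrolidine).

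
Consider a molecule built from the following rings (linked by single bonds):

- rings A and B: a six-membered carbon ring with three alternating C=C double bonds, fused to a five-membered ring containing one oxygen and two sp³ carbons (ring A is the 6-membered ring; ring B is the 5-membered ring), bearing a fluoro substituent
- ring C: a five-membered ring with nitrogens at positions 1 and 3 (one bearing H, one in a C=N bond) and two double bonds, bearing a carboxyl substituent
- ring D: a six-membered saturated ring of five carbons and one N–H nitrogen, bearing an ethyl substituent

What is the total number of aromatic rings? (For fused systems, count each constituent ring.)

Ring A is fully conjugated (every ring atom contributes a p orbital); 3 ring double bonds give 6 π electrons. Since 6 = 4n+2 (n=1), ring A is aromatic (benzene ring).
Ring B has two sp³ carbons, so it is not fully conjugated — not aromatic (oxolane ring).
Ring C has a continuous p-orbital overlap around the ring; 2 ring double bonds (4 π electrons) plus a heteroatom lone pair (2) give 6 π electrons. Since 6 = 4n+2 (n=1), ring C is aromatic (imidazole).
Ring D has only sp³ atoms, so it is not fully conjugated — not aromatic (piperidine).
Aromatic: A, C. Total: 2.

2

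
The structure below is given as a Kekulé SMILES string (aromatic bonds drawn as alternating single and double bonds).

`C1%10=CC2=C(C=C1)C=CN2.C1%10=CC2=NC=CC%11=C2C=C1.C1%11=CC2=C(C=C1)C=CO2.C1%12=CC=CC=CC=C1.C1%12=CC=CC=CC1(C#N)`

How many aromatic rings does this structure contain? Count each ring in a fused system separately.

6

The SMILES encodes a six-membered carbon ring with three alternating C=C double bonds, fused to a five-membered ring containing one N–H nitrogen and two C=C double bonds; two fused six-membered rings, each with three alternating double bonds; one ring is all carbon and the other has one ring nitrogen; a six-membered carbon ring with three alternating C=C double bonds, fused to a five-membered ring containing one oxygen and two C=C double bonds; an eight-membered carbon ring with four alternating C=C double bonds; a seven-membered carbon ring with three C=C double bonds and one sp³ carbon.
The fused 6/5-membered bicyclic (with one N–H) is a single π system with 9 sp² atoms and 10 π electrons from ring double bonds plus a heteroatom lone pair. 10 = 4(2)+2, so the system is aromatic and both rings count as aromatic (indole).
The fused 6/6-membered bicyclic (with one nitrogen) is a single π system with 10 sp² atoms and 10 π electrons from ring double bonds. 10 = 4(2)+2, so the system is aromatic and both rings count as aromatic (quinoline).
The fused 6/5-membered bicyclic (with one oxygen) is a single π system with 9 sp² atoms and 10 π electrons from ring double bonds plus a heteroatom lone pair. 10 = 4(2)+2, so the system is aromatic and both rings count as aromatic (benzofuran).
The 8-membered ring has only sp² ring atoms; a planar conformation would have a fully conjugated π system of 8 electrons. But 8 = 4(2), which is 4n not 4n+2, so it is not aromatic (cyclooctatetraene) — cyclooctatetraene distorts into a non-planar tub to avoid antiaromaticity.
The 7-membered ring has one sp³ carbon, so it is not fully conjugated — not aromatic (cycloheptatriene).
6 of the 8 rings are aromatic. Total: 6.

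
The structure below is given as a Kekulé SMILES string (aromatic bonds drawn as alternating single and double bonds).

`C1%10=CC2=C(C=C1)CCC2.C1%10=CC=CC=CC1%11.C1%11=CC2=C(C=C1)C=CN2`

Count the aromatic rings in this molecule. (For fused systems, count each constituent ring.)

3

The SMILES encodes a six-membered carbon ring with three alternating C=C double bonds, fused to a saturated five-membered carbon ring; a seven-membered carbon ring with three C=C double bonds and one sp³ carbon; a six-membered carbon ring with three alternating C=C double bonds, fused to a five-membered ring containing one N–H nitrogen and two C=C double bonds.
The 6-membered ring is planar and fully conjugated; 3 ring double bonds give 6 π electrons. Since 6 = 4n+2 (n=1), it is aromatic (benzene ring).
The 5-membered ring has three sp³ carbons, so it is not fully conjugated — not aromatic (cyclopentane ring).
The 7-membered ring has one sp³ carbon, so it is not fully conjugated — not aromatic (cycloheptatriene).
The fused 6/5-membered bicyclic (with one N–H) is a single π system with 9 sp² atoms and 10 π electrons from ring double bonds plus a heteroatom lone pair. 10 = 4(2)+2, so the system is aromatic and both rings count as aromatic (indole).
3 of the 5 rings are aromatic. Total: 3.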